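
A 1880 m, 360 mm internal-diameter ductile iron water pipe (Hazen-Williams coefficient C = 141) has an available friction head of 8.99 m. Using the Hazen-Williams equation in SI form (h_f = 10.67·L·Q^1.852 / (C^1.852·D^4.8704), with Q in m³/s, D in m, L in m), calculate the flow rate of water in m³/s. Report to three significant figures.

Q ≈ 0.149 m³/s

Rearranging: Q = [h_f·C^1.852·D^4.8704 / (10.67·L)]^(1/1.852)
Q = [8.99·141^1.852·0.360^4.8704 / (10.67·1880)]^0.540 = 0.1494 m³/s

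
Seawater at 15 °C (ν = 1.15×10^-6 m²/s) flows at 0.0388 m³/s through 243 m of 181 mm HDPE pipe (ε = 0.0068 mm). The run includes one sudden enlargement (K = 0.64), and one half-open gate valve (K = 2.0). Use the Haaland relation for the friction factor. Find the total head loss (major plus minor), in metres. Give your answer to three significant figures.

V = 4Q/(πD²) = 1.508 m/s; V²/2g = 0.1159 m
Re = 2.37×10^5, ε/D = 3.76×10^-5 → f = 0.01527 (Haaland)
Major: h_f = f(L/D)·V²/2g = 0.01527·1343·0.1159 = 2.376 m
Minor: ΣK = 2.64; h_m = ΣK·V²/2g = 0.3060 m
Total H_L = 2.376 + 0.3060 = 2.682 m

H_L ≈ 2.68 m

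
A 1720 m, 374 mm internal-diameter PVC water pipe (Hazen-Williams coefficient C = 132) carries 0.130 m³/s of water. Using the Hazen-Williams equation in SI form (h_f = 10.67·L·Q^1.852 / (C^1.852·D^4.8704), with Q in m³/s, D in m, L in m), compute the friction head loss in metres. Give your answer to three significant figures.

h_f = 10.67·1720·0.130^1.852 / (132^1.852·0.374^4.8704) = 5.966 m

h_f ≈ 5.97 m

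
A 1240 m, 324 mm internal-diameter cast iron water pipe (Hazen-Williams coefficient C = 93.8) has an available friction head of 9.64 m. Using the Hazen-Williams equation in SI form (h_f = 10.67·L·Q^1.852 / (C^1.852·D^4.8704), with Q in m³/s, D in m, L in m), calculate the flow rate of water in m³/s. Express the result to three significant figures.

Rearranging: Q = [h_f·C^1.852·D^4.8704 / (10.67·L)]^(1/1.852)
Q = [9.64·93.8^1.852·0.324^4.8704 / (10.67·1240)]^0.540 = 0.09793 m³/s

Q ≈ 0.0979 m³/s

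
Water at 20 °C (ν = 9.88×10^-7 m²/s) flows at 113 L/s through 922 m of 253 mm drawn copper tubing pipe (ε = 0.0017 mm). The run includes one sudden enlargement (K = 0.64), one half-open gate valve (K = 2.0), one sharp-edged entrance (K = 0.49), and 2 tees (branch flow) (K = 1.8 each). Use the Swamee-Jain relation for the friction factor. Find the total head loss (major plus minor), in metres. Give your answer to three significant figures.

V = 4Q/(πD²) = 2.248 m/s; V²/2g = 0.2575 m
Re = 5.76×10^5, ε/D = 6.72×10^-6 → f = 0.01289 (Swamee-Jain)
Major: h_f = f(L/D)·V²/2g = 0.01289·3644·0.2575 = 12.09 m
Minor: ΣK = 6.73; h_m = ΣK·V²/2g = 1.733 m
Total H_L = 12.09 + 1.733 = 13.83 m

H_L ≈ 13.8 m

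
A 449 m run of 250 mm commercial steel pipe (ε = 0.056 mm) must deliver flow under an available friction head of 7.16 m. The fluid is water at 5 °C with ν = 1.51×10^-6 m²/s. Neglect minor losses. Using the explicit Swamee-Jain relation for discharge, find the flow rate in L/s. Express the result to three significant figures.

Swamee-Jain (Type II): Q = -0.965·√(gD⁵h_f/L)·ln[ε/(3.7D) + √(3.17ν²L/(gD³h_f))]
√(gD⁵h_f/L) = √(9.81·0.250⁵·7.16/449) = 0.01236
ε/(3.7D) = 6.05×10^-5; √(3.17ν²L/(gD³h_f)) = 5.44×10^-5
Q = -0.965·0.01236·ln(1.149×10^-4) = 0.1082 m³/s
Check: V = 2.20 m/s, Re = 3.65×10^5, f = 0.01618, h_f = 7.19 m ≈ 7.16 m ✓

Q ≈ 108 L/s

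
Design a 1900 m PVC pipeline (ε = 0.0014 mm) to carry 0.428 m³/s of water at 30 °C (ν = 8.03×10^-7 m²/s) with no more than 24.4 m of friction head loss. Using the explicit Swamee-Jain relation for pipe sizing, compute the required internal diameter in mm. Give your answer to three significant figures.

D ≈ 421 mm

Swamee-Jain (Type III): D = 0.66·[ε^1.25·(LQ²/(gh_f))^4.75 + ν·Q^9.4·(L/(gh_f))^5.2]^0.04
LQ²/(gh_f) = 1.454; L/(gh_f) = 7.938
Term 1 = ε^1.25·(…)^4.75 = 2.85×10^-7; Term 2 = ν·Q^9.4·(…)^5.2 = 1.31×10^-5
D = 0.66·(2.85×10^-7 + 1.31×10^-5)^0.04 = 0.4214 m = 421 mm
Check: V = 3.07 m/s, Re = 1.61×10^6, f = 0.01084, h_f = 23.5 m ≈ 24.4 m ✓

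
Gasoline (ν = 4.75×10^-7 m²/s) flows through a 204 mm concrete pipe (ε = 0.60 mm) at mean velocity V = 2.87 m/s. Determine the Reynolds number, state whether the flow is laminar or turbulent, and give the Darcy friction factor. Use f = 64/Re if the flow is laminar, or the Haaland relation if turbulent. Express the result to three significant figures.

Re = VD/ν = 2.870·0.204/4.75×10^-7 = 1.23×10^6
Re > 4000 → turbulent; ε/D = 0.00294
Haaland: f = 0.02617

Re ≈ 1.23×10^6; turbulent; f ≈ 0.0262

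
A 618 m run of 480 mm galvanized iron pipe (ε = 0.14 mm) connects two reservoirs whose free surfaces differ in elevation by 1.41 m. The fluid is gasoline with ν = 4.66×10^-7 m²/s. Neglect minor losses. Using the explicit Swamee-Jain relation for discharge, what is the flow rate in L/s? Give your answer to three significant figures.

Q ≈ 213 L/s

Swamee-Jain (Type II): Q = -0.965·√(gD⁵h_f/L)·ln[ε/(3.7D) + √(3.17ν²L/(gD³h_f))]
√(gD⁵h_f/L) = √(9.81·0.480⁵·1.41/618) = 0.02388
ε/(3.7D) = 7.88×10^-5; √(3.17ν²L/(gD³h_f)) = 1.67×10^-5
Q = -0.965·0.02388·ln(9.551×10^-5) = 0.2133 m³/s
Check: V = 1.18 m/s, Re = 1.21×10^6, f = 0.01556, h_f = 1.42 m ≈ 1.41 m ✓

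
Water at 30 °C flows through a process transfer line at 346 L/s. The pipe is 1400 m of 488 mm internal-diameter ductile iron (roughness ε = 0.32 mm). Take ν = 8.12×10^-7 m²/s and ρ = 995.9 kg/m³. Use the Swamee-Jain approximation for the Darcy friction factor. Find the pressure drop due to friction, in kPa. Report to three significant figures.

Δp ≈ 89.1 kPa

V = 4Q/(πD²) = 4·0.346/(π·0.488²) = 1.850 m/s
Re = VD/ν = 1.850·0.488/8.12×10^-7 = 1.11×10^6 → turbulent
ε/D = 0.32/488 = 6.56×10^-4
Swamee-Jain: f = 0.01823
h_f = f(L/D)V²/(2g) = 0.01823·(1400/0.488)·1.850²/(2·9.81) = 9.121 m
Δp = ρg·h_f = 995.9·9.81·9.121 = 89.11 kPa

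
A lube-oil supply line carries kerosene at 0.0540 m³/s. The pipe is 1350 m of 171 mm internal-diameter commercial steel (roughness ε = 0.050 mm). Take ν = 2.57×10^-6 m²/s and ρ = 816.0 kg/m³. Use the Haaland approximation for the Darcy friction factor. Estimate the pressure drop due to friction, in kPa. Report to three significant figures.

Δp ≈ 320 kPa

V = 4Q/(πD²) = 4·0.0540/(π·0.171²) = 2.351 m/s
Re = VD/ν = 2.351·0.171/2.57×10^-6 = 1.56×10^5 → turbulent
ε/D = 0.050/171 = 2.92×10^-4
Haaland: f = 0.01799
h_f = f(L/D)V²/(2g) = 0.01799·(1350/0.171)·2.351²/(2·9.81) = 40.02 m
Δp = ρg·h_f = 816.0·9.81·40.02 = 320.3 kPa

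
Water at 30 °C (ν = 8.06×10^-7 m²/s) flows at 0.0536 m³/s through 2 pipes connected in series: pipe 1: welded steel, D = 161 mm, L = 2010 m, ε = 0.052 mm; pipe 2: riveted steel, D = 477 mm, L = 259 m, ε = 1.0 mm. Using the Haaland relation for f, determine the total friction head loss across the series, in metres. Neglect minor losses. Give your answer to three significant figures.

H ≈ 71.9 m

Pipe 1: V = 2.633 m/s, Re = 5.26×10^5, ε/D = 3.23×10^-4, f = 0.01629, h_1 = f(L/D)V²/2g = 71.84 m
Pipe 2: V = 0.2999 m/s, Re = 1.78×10^5, ε/D = 0.00210, f = 0.02462, h_2 = f(L/D)V²/2g = 0.06129 m
Series → Q common, losses add: H = Σh = 71.90 m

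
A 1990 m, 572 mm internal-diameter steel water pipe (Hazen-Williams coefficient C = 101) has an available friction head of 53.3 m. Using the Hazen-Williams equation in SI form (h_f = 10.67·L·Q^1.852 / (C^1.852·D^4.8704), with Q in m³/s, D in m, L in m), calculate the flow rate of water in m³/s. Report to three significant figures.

Q ≈ 0.917 m³/s

Rearranging: Q = [h_f·C^1.852·D^4.8704 / (10.67·L)]^(1/1.852)
Q = [53.3·101^1.852·0.572^4.8704 / (10.67·1990)]^0.540 = 0.9168 m³/s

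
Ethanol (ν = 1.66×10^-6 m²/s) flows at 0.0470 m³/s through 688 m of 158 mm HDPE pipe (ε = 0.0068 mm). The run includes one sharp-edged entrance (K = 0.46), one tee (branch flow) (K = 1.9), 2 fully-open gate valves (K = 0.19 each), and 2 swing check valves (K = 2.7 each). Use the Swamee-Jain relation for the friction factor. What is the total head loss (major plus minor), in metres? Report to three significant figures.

V = 4Q/(πD²) = 2.397 m/s; V²/2g = 0.2929 m
Re = 2.28×10^5, ε/D = 4.30×10^-5 → f = 0.01556 (Swamee-Jain)
Major: h_f = f(L/D)·V²/2g = 0.01556·4354·0.2929 = 19.84 m
Minor: ΣK = 8.14; h_m = ΣK·V²/2g = 2.384 m
Total H_L = 19.84 + 2.384 = 22.23 m

H_L ≈ 22.2 m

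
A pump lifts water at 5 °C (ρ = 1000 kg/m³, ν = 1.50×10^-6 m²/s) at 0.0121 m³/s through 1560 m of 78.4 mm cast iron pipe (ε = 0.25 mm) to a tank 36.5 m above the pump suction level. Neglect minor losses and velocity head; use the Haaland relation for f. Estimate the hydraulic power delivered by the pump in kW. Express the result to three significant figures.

P_hyd ≈ 25.2 kW

V = 4Q/(πD²) = 2.506 m/s; Re = 1.31×10^5; ε/D = 0.00319; f = 0.02754
h_f = f(L/D)V²/2g = 175.5 m
Total head H = z + h_f = 36.5 + 175.5 = 212.0 m
P_hyd = ρgQH = 1000·9.81·0.0121·212.0 = 25.16 kW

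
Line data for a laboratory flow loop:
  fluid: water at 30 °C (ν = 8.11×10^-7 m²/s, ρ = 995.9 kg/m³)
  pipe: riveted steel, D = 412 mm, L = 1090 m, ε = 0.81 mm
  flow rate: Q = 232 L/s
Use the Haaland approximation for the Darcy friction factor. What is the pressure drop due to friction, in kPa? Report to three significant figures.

V = 4Q/(πD²) = 4·0.232/(π·0.412²) = 1.740 m/s
Re = VD/ν = 1.740·0.412/8.11×10^-7 = 8.84×10^5 → turbulent
ε/D = 0.81/412 = 0.00197
Haaland: f = 0.02355
h_f = f(L/D)V²/(2g) = 0.02355·(1090/0.412)·1.740²/(2·9.81) = 9.615 m
Δp = ρg·h_f = 995.9·9.81·9.615 = 93.94 kPa

Δp ≈ 93.9 kPa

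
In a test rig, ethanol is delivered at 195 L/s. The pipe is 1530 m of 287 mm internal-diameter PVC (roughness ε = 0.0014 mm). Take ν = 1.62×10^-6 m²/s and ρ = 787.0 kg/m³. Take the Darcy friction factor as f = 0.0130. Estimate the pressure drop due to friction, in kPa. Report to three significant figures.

Δp ≈ 248 kPa

V = 4Q/(πD²) = 4·0.195/(π·0.287²) = 3.014 m/s
h_f = f(L/D)V²/(2g) = 0.01300·(1530/0.287)·3.014²/(2·9.81) = 32.09 m
Δp = ρg·h_f = 787.0·9.81·32.09 = 247.8 kPa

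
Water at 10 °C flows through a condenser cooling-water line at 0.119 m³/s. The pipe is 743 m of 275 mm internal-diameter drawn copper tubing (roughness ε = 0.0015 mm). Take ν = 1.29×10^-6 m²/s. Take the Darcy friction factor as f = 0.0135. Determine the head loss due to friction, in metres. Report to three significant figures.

h_f ≈ 7.46 m

V = 4Q/(πD²) = 4·0.119/(π·0.275²) = 2.004 m/s
h_f = f(L/D)V²/(2g) = 0.01350·(743/0.275)·2.004²/(2·9.81) = 7.462 m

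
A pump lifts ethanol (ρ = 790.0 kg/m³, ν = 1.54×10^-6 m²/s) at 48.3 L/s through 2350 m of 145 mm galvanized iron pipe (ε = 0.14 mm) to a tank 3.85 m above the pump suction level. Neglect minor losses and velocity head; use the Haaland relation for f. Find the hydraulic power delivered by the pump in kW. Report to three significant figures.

V = 4Q/(πD²) = 2.925 m/s; Re = 2.75×10^5; ε/D = 9.66×10^-4; f = 0.02045
h_f = f(L/D)V²/2g = 144.5 m
Total head H = z + h_f = 3.85 + 144.5 = 148.4 m
P_hyd = ρgQH = 790.0·9.81·0.0483·148.4 = 55.54 kW

P_hyd ≈ 55.5 kW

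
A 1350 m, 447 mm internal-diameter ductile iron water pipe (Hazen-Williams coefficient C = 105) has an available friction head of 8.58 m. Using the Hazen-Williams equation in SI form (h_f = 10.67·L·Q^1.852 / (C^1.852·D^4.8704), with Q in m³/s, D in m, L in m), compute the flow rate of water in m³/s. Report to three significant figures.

Q ≈ 0.229 m³/s

Rearranging: Q = [h_f·C^1.852·D^4.8704 / (10.67·L)]^(1/1.852)
Q = [8.58·105^1.852·0.447^4.8704 / (10.67·1350)]^0.540 = 0.2292 m³/s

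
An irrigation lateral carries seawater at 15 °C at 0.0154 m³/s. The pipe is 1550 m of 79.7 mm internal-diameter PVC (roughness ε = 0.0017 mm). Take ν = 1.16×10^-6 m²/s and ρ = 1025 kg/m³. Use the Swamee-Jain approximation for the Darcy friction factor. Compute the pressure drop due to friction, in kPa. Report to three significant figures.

Δp ≈ 1480 kPa

V = 4Q/(πD²) = 4·0.0154/(π·0.0797²) = 3.087 m/s
Re = VD/ν = 3.087·0.0797/1.16×10^-6 = 2.12×10^5 → turbulent
ε/D = 0.0017/79.7 = 2.13×10^-5
Swamee-Jain: f = 0.01556
h_f = f(L/D)V²/(2g) = 0.01556·(1550/0.0797)·3.087²/(2·9.81) = 146.9 m
Δp = ρg·h_f = 1025·9.81·146.9 = 1478 kPa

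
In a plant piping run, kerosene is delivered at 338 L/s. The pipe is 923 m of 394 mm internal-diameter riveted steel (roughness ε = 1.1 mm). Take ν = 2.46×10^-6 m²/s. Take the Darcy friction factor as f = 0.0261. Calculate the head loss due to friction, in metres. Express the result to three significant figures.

V = 4Q/(πD²) = 4·0.338/(π·0.394²) = 2.772 m/s
h_f = f(L/D)V²/(2g) = 0.02610·(923/0.394)·2.772²/(2·9.81) = 23.95 m

h_f ≈ 24.0 m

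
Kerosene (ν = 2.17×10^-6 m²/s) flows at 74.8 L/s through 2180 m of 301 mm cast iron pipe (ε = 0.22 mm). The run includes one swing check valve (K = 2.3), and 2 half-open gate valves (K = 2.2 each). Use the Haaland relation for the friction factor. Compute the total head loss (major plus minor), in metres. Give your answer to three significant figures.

H_L ≈ 8.64 m

V = 4Q/(πD²) = 1.051 m/s; V²/2g = 0.05632 m
Re = 1.46×10^5, ε/D = 7.31×10^-4 → f = 0.02025 (Haaland)
Major: h_f = f(L/D)·V²/2g = 0.02025·7243·0.05632 = 8.258 m
Minor: ΣK = 6.70; h_m = ΣK·V²/2g = 0.3773 m
Total H_L = 8.258 + 0.3773 = 8.636 m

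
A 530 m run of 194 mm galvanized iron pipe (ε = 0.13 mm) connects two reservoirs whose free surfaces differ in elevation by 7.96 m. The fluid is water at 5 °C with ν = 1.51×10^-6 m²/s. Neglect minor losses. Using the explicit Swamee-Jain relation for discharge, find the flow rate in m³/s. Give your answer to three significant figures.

Swamee-Jain (Type II): Q = -0.965·√(gD⁵h_f/L)·ln[ε/(3.7D) + √(3.17ν²L/(gD³h_f))]
√(gD⁵h_f/L) = √(9.81·0.194⁵·7.96/530) = 0.006363
ε/(3.7D) = 1.81×10^-4; √(3.17ν²L/(gD³h_f)) = 8.20×10^-5
Q = -0.965·0.006363·ln(2.631×10^-4) = 0.05061 m³/s
Check: V = 1.71 m/s, Re = 2.20×10^5, f = 0.01964, h_f = 8.02 m ≈ 7.96 m ✓

Q ≈ 0.0506 m³/s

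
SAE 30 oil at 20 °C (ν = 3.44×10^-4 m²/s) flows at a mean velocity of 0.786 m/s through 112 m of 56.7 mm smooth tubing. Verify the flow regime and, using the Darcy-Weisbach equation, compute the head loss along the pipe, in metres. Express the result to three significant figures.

h_f ≈ 30.7 m

Re = VD/ν = 0.786·0.05670/3.44×10^-4 = 130 → laminar (Re < 2300)
f = 64/Re = 0.4940
h_f = f(L/D)V²/(2g) = 0.4940·(112/0.05670)·0.786²/(2·9.81) = 30.73 m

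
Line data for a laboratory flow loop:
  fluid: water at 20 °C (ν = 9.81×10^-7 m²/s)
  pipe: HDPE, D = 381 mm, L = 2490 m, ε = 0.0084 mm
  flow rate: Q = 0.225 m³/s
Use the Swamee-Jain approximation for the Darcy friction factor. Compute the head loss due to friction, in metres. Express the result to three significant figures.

V = 4Q/(πD²) = 4·0.225/(π·0.381²) = 1.974 m/s
Re = VD/ν = 1.974·0.381/9.81×10^-7 = 7.66×10^5 → turbulent
ε/D = 0.0084/381 = 2.20×10^-5
Swamee-Jain: f = 0.01259
h_f = f(L/D)V²/(2g) = 0.01259·(2490/0.381)·1.974²/(2·9.81) = 16.33 m

h_f ≈ 16.3 m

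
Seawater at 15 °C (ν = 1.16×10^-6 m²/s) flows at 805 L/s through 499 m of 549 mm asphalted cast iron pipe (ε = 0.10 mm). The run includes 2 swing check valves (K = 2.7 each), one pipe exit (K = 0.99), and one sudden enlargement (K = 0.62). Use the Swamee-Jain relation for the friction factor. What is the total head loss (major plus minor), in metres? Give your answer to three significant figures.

V = 4Q/(πD²) = 3.401 m/s; V²/2g = 0.5894 m
Re = 1.61×10^6, ε/D = 1.82×10^-4 → f = 0.01422 (Swamee-Jain)
Major: h_f = f(L/D)·V²/2g = 0.01422·908.9·0.5894 = 7.618 m
Minor: ΣK = 7.01; h_m = ΣK·V²/2g = 4.132 m
Total H_L = 7.618 + 4.132 = 11.75 m

H_L ≈ 11.7 m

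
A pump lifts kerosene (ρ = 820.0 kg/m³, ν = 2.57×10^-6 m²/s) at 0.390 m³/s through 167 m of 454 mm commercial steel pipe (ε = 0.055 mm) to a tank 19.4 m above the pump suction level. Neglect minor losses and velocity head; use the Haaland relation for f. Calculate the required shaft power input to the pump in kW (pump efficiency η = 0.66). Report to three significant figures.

V = 4Q/(πD²) = 2.409 m/s; Re = 4.26×10^5; ε/D = 1.21×10^-4; f = 0.01476
h_f = f(L/D)V²/2g = 1.606 m
Total head H = z + h_f = 19.4 + 1.606 = 21.01 m
P_hyd = ρgQH = 820.0·9.81·0.390·21.01 = 65.90 kW
P_shaft = P_hyd/η = 65.90/0.66 = 99.85 kW

P_shaft ≈ 99.8 kW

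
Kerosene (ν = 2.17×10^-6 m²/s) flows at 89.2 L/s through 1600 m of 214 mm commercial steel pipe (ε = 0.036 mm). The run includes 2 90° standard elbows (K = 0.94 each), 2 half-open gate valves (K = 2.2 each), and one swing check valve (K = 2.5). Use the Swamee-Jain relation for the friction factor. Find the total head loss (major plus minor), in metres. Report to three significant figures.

V = 4Q/(πD²) = 2.480 m/s; V²/2g = 0.3135 m
Re = 2.45×10^5, ε/D = 1.68×10^-4 → f = 0.01646 (Swamee-Jain)
Major: h_f = f(L/D)·V²/2g = 0.01646·7477·0.3135 = 38.57 m
Minor: ΣK = 8.78; h_m = ΣK·V²/2g = 2.752 m
Total H_L = 38.57 + 2.752 = 41.32 m

H_L ≈ 41.3 m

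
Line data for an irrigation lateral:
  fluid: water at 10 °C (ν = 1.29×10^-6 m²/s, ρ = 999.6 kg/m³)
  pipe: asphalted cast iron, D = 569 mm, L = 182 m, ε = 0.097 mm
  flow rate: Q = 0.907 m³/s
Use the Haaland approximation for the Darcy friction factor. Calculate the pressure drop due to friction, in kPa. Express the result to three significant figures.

V = 4Q/(πD²) = 4·0.907/(π·0.569²) = 3.567 m/s
Re = VD/ν = 3.567·0.569/1.29×10^-6 = 1.57×10^6 → turbulent
ε/D = 0.097/569 = 1.70×10^-4
Haaland: f = 0.01395
h_f = f(L/D)V²/(2g) = 0.01395·(182/0.569)·3.567²/(2·9.81) = 2.893 m
Δp = ρg·h_f = 999.6·9.81·2.893 = 28.36 kPa

Δp ≈ 28.4 kPa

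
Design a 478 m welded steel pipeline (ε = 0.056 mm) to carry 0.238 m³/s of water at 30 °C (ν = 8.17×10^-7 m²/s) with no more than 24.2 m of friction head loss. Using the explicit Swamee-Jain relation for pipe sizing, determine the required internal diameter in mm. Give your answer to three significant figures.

D ≈ 270 mm

Swamee-Jain (Type III): D = 0.66·[ε^1.25·(LQ²/(gh_f))^4.75 + ν·Q^9.4·(L/(gh_f))^5.2]^0.04
LQ²/(gh_f) = 0.1141; L/(gh_f) = 2.013
Term 1 = ε^1.25·(…)^4.75 = 1.61×10^-10; Term 2 = ν·Q^9.4·(…)^5.2 = 4.29×10^-11
D = 0.66·(1.61×10^-10 + 4.29×10^-11)^0.04 = 0.2703 m = 270 mm
Check: V = 4.15 m/s, Re = 1.37×10^6, f = 0.01462, h_f = 22.6 m ≈ 24.2 m ✓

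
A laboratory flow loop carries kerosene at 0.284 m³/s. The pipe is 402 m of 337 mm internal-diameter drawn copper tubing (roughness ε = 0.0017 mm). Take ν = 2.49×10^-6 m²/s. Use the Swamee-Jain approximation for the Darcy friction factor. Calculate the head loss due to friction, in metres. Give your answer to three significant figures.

V = 4Q/(πD²) = 4·0.284/(π·0.337²) = 3.184 m/s
Re = VD/ν = 3.184·0.337/2.49×10^-6 = 4.31×10^5 → turbulent
ε/D = 0.0017/337 = 5.04×10^-6
Swamee-Jain: f = 0.01352
h_f = f(L/D)V²/(2g) = 0.01352·(402/0.337)·3.184²/(2·9.81) = 8.333 m

h_f ≈ 8.33 m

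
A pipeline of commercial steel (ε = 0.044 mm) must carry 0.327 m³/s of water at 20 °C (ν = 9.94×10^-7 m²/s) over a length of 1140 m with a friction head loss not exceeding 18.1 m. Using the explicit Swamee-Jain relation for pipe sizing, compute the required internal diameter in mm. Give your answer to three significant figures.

Swamee-Jain (Type III): D = 0.66·[ε^1.25·(LQ²/(gh_f))^4.75 + ν·Q^9.4·(L/(gh_f))^5.2]^0.04
LQ²/(gh_f) = 0.6865; L/(gh_f) = 6.420
Term 1 = ε^1.25·(…)^4.75 = 6.00×10^-7; Term 2 = ν·Q^9.4·(…)^5.2 = 4.30×10^-7
D = 0.66·(6.00×10^-7 + 4.30×10^-7)^0.04 = 0.3802 m = 380 mm
Check: V = 2.88 m/s, Re = 1.10×10^6, f = 0.01363, h_f = 17.3 m ≈ 18.1 m ✓

D ≈ 380 mm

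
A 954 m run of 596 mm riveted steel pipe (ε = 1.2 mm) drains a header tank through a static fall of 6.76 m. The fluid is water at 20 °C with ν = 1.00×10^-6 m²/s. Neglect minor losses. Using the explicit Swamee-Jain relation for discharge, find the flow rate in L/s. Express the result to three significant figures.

Swamee-Jain (Type II): Q = -0.965·√(gD⁵h_f/L)·ln[ε/(3.7D) + √(3.17ν²L/(gD³h_f))]
√(gD⁵h_f/L) = √(9.81·0.596⁵·6.76/954) = 0.07230
ε/(3.7D) = 5.44×10^-4; √(3.17ν²L/(gD³h_f)) = 1.47×10^-5
Q = -0.965·0.07230·ln(5.588×10^-4) = 0.5226 m³/s
Check: V = 1.87 m/s, Re = 1.12×10^6, f = 0.02370, h_f = 6.78 m ≈ 6.76 m ✓

Q ≈ 523 L/s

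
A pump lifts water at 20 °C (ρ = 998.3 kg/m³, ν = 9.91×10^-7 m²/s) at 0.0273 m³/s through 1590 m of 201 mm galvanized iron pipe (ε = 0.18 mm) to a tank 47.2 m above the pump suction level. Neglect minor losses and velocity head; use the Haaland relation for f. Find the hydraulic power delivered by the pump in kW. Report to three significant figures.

P_hyd ≈ 14.3 kW

V = 4Q/(πD²) = 0.8604 m/s; Re = 1.75×10^5; ε/D = 8.96×10^-4; f = 0.02066
h_f = f(L/D)V²/2g = 6.166 m
Total head H = z + h_f = 47.2 + 6.166 = 53.37 m
P_hyd = ρgQH = 998.3·9.81·0.0273·53.37 = 14.27 kW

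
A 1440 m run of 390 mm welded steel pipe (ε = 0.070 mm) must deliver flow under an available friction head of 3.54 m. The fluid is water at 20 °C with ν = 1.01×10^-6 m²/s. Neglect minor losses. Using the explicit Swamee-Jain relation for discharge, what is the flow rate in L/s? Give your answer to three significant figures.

Swamee-Jain (Type II): Q = -0.965·√(gD⁵h_f/L)·ln[ε/(3.7D) + √(3.17ν²L/(gD³h_f))]
√(gD⁵h_f/L) = √(9.81·0.390⁵·3.54/1440) = 0.01475
ε/(3.7D) = 4.85×10^-5; √(3.17ν²L/(gD³h_f)) = 4.75×10^-5
Q = -0.965·0.01475·ln(9.605×10^-5) = 0.1317 m³/s
Check: V = 1.10 m/s, Re = 4.26×10^5, f = 0.01555, h_f = 3.56 m ≈ 3.54 m ✓

Q ≈ 132 L/s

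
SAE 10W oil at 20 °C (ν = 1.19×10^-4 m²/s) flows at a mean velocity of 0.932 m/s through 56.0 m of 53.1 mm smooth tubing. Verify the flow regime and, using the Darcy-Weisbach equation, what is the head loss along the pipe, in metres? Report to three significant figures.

h_f ≈ 7.19 m

Re = VD/ν = 0.932·0.05310/1.19×10^-4 = 416 → laminar (Re < 2300)
f = 64/Re = 0.1539
h_f = f(L/D)V²/(2g) = 0.1539·(56.0/0.05310)·0.932²/(2·9.81) = 7.185 m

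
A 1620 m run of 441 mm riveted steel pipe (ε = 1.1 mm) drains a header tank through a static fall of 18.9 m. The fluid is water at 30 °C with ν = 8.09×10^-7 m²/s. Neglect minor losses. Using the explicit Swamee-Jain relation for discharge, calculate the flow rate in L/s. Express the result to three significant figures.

Q ≈ 307 L/s

Swamee-Jain (Type II): Q = -0.965·√(gD⁵h_f/L)·ln[ε/(3.7D) + √(3.17ν²L/(gD³h_f))]
√(gD⁵h_f/L) = √(9.81·0.441⁵·18.9/1620) = 0.04369
ε/(3.7D) = 6.74×10^-4; √(3.17ν²L/(gD³h_f)) = 1.45×10^-5
Q = -0.965·0.04369·ln(6.887×10^-4) = 0.3070 m³/s
Check: V = 2.01 m/s, Re = 1.10×10^6, f = 0.02507, h_f = 19.0 m ≈ 18.9 m ✓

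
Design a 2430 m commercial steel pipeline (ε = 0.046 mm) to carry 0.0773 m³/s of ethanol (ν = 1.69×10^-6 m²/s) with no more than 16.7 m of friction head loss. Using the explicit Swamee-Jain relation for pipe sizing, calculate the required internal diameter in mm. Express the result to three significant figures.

Swamee-Jain (Type III): D = 0.66·[ε^1.25·(LQ²/(gh_f))^4.75 + ν·Q^9.4·(L/(gh_f))^5.2]^0.04
LQ²/(gh_f) = 0.08863; L/(gh_f) = 14.83
Term 1 = ε^1.25·(…)^4.75 = 3.80×10^-11; Term 2 = ν·Q^9.4·(…)^5.2 = 7.36×10^-11
D = 0.66·(3.80×10^-11 + 7.36×10^-11)^0.04 = 0.2639 m = 264 mm
Check: V = 1.41 m/s, Re = 2.21×10^5, f = 0.01673, h_f = 15.7 m ≈ 16.7 m ✓

D ≈ 264 mm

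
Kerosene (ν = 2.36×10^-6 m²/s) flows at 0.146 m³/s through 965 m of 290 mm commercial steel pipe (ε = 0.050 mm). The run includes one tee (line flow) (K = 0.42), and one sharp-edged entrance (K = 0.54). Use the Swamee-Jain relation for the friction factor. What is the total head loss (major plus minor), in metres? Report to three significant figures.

V = 4Q/(πD²) = 2.210 m/s; V²/2g = 0.2490 m
Re = 2.72×10^5, ε/D = 1.72×10^-4 → f = 0.01628 (Swamee-Jain)
Major: h_f = f(L/D)·V²/2g = 0.01628·3328·0.2490 = 13.49 m
Minor: ΣK = 0.960; h_m = ΣK·V²/2g = 0.2391 m
Total H_L = 13.49 + 0.2391 = 13.73 m

H_L ≈ 13.7 m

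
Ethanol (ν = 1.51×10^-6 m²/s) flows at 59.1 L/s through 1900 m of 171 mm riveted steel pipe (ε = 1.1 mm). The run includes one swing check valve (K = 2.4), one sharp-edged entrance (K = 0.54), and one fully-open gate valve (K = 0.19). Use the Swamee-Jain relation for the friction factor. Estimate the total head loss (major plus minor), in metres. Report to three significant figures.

H_L ≈ 126 m

V = 4Q/(πD²) = 2.573 m/s; V²/2g = 0.3375 m
Re = 2.91×10^5, ε/D = 0.00643 → f = 0.03323 (Swamee-Jain)
Major: h_f = f(L/D)·V²/2g = 0.03323·11111·0.3375 = 124.6 m
Minor: ΣK = 3.13; h_m = ΣK·V²/2g = 1.056 m
Total H_L = 124.6 + 1.056 = 125.7 m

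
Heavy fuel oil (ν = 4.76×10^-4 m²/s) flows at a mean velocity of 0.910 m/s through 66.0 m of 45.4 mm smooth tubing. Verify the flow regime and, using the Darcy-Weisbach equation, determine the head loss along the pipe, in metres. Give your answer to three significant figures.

h_f ≈ 45.2 m

Re = VD/ν = 0.910·0.04540/4.76×10^-4 = 86.8 → laminar (Re < 2300)
f = 64/Re = 0.7374
h_f = f(L/D)V²/(2g) = 0.7374·(66.0/0.04540)·0.910²/(2·9.81) = 45.24 m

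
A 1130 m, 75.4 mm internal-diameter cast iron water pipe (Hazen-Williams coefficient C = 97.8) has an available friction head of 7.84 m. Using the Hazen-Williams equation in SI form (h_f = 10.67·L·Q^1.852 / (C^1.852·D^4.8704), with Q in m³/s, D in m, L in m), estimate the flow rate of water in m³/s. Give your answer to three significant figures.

Rearranging: Q = [h_f·C^1.852·D^4.8704 / (10.67·L)]^(1/1.852)
Q = [7.84·97.8^1.852·0.0754^4.8704 / (10.67·1130)]^0.540 = 0.002076 m³/s

Q ≈ 0.00208 m³/s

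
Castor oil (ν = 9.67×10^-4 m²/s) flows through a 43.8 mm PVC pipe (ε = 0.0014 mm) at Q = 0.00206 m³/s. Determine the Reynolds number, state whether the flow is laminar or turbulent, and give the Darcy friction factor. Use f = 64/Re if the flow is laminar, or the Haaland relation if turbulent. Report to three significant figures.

Re ≈ 61.9; laminar; f = 64/Re ≈ 1.03

V = 4Q/(πD²) = 1.367 m/s
Re = VD/ν = 1.367·0.0438/9.67×10^-4 = 61.9
Re < 2300 → laminar → f = 64/Re = 1.033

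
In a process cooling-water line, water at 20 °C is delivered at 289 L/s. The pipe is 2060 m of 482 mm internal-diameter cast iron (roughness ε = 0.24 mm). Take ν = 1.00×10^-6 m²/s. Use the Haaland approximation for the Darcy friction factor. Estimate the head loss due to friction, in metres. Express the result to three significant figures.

h_f ≈ 9.45 m

V = 4Q/(πD²) = 4·0.289/(π·0.482²) = 1.584 m/s
Re = VD/ν = 1.584·0.482/1.00×10^-6 = 7.63×10^5 → turbulent
ε/D = 0.24/482 = 4.98×10^-4
Haaland: f = 0.01729
h_f = f(L/D)V²/(2g) = 0.01729·(2060/0.482)·1.584²/(2·9.81) = 9.447 m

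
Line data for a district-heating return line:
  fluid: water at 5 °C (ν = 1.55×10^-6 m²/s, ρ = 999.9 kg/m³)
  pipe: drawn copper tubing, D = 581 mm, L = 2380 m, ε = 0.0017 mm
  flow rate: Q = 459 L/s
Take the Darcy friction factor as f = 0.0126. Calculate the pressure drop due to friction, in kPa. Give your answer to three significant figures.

V = 4Q/(πD²) = 4·0.459/(π·0.581²) = 1.731 m/s
h_f = f(L/D)V²/(2g) = 0.01260·(2380/0.581)·1.731²/(2·9.81) = 7.885 m
Δp = ρg·h_f = 999.9·9.81·7.885 = 77.35 kPa

Δp ≈ 77.3 kPa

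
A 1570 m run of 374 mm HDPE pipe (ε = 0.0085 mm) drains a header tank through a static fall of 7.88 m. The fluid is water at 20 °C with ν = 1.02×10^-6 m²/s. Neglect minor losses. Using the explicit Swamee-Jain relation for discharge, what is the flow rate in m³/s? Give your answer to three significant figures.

Q ≈ 0.185 m³/s

Swamee-Jain (Type II): Q = -0.965·√(gD⁵h_f/L)·ln[ε/(3.7D) + √(3.17ν²L/(gD³h_f))]
√(gD⁵h_f/L) = √(9.81·0.374⁵·7.88/1570) = 0.01898
ε/(3.7D) = 6.14×10^-6; √(3.17ν²L/(gD³h_f)) = 3.58×10^-5
Q = -0.965·0.01898·ln(4.193×10^-5) = 0.1846 m³/s
Check: V = 1.68 m/s, Re = 6.16×10^5, f = 0.01302, h_f = 7.87 m ≈ 7.88 m ✓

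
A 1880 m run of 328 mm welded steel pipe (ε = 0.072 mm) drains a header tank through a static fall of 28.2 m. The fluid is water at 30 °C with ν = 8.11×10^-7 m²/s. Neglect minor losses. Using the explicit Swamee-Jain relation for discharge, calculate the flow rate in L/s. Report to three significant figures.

Swamee-Jain (Type II): Q = -0.965·√(gD⁵h_f/L)·ln[ε/(3.7D) + √(3.17ν²L/(gD³h_f))]
√(gD⁵h_f/L) = √(9.81·0.328⁵·28.2/1880) = 0.02364
ε/(3.7D) = 5.93×10^-5; √(3.17ν²L/(gD³h_f)) = 2.00×10^-5
Q = -0.965·0.02364·ln(7.937×10^-5) = 0.2153 m³/s
Check: V = 2.55 m/s, Re = 1.03×10^6, f = 0.01496, h_f = 28.4 m ≈ 28.2 m ✓

Q ≈ 215 L/s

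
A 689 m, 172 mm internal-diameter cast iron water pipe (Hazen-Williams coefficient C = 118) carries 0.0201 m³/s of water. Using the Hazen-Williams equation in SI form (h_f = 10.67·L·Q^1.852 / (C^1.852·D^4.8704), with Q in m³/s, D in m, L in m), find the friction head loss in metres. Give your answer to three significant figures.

h_f ≈ 4.07 m

h_f = 10.67·689·0.0201^1.852 / (118^1.852·0.172^4.8704) = 4.074 m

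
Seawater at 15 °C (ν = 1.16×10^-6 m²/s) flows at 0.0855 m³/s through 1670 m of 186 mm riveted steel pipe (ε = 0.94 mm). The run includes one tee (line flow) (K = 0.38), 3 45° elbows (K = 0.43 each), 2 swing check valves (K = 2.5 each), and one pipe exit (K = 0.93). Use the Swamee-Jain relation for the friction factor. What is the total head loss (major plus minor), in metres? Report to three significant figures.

H_L ≈ 143 m

V = 4Q/(πD²) = 3.147 m/s; V²/2g = 0.5047 m
Re = 5.05×10^5, ε/D = 0.00505 → f = 0.03075 (Swamee-Jain)
Major: h_f = f(L/D)·V²/2g = 0.03075·8978·0.5047 = 139.3 m
Minor: ΣK = 7.60; h_m = ΣK·V²/2g = 3.835 m
Total H_L = 139.3 + 3.835 = 143.2 m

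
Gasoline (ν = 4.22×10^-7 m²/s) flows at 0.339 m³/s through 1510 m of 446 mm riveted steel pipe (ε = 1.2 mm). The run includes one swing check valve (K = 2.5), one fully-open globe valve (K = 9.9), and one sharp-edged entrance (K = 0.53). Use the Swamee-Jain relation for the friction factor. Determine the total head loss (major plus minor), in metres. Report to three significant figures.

V = 4Q/(πD²) = 2.170 m/s; V²/2g = 0.2400 m
Re = 2.29×10^6, ε/D = 0.00269 → f = 0.02549 (Swamee-Jain)
Major: h_f = f(L/D)·V²/2g = 0.02549·3386·0.2400 = 20.71 m
Minor: ΣK = 12.9; h_m = ΣK·V²/2g = 3.103 m
Total H_L = 20.71 + 3.103 = 23.81 m

H_L ≈ 23.8 m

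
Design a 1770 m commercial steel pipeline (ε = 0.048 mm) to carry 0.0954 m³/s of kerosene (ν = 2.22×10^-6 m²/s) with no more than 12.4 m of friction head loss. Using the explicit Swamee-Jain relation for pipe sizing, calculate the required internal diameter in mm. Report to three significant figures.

Swamee-Jain (Type III): D = 0.66·[ε^1.25·(LQ²/(gh_f))^4.75 + ν·Q^9.4·(L/(gh_f))^5.2]^0.04
LQ²/(gh_f) = 0.1324; L/(gh_f) = 14.55
Term 1 = ε^1.25·(…)^4.75 = 2.70×10^-10; Term 2 = ν·Q^9.4·(…)^5.2 = 6.33×10^-10
D = 0.66·(2.70×10^-10 + 6.33×10^-10)^0.04 = 0.2869 m = 287 mm
Check: V = 1.48 m/s, Re = 1.91×10^5, f = 0.01701, h_f = 11.6 m ≈ 12.4 m ✓

D ≈ 287 mm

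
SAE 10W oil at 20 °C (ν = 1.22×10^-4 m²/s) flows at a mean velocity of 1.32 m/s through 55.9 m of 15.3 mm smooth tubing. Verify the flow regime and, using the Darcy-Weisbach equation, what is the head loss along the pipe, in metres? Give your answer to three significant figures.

Re = VD/ν = 1.32·0.01530/1.22×10^-4 = 166 → laminar (Re < 2300)
f = 64/Re = 0.3866
h_f = f(L/D)V²/(2g) = 0.3866·(55.9/0.01530)·1.32²/(2·9.81) = 125.4 m

h_f ≈ 125 m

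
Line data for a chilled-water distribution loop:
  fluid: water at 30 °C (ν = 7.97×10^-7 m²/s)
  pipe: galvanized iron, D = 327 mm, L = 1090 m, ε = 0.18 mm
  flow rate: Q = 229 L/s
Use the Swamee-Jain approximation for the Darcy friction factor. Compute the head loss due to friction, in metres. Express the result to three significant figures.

V = 4Q/(πD²) = 4·0.229/(π·0.327²) = 2.727 m/s
Re = VD/ν = 2.727·0.327/7.97×10^-7 = 1.12×10^6 → turbulent
ε/D = 0.18/327 = 5.50×10^-4
Swamee-Jain: f = 0.01758
h_f = f(L/D)V²/(2g) = 0.01758·(1090/0.327)·2.727²/(2·9.81) = 22.21 m

h_f ≈ 22.2 m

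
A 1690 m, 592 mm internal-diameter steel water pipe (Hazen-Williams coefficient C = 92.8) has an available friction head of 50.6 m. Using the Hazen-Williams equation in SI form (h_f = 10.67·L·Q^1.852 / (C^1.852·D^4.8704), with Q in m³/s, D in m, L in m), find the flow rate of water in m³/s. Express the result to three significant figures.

Q ≈ 0.979 m³/s

Rearranging: Q = [h_f·C^1.852·D^4.8704 / (10.67·L)]^(1/1.852)
Q = [50.6·92.8^1.852·0.592^4.8704 / (10.67·1690)]^0.540 = 0.9792 m³/s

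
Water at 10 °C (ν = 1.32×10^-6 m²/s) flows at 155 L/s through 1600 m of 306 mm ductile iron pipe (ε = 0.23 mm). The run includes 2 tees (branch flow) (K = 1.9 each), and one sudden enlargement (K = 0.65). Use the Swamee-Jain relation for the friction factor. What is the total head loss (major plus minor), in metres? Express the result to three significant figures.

V = 4Q/(πD²) = 2.108 m/s; V²/2g = 0.2264 m
Re = 4.89×10^5, ε/D = 7.52×10^-4 → f = 0.01921 (Swamee-Jain)
Major: h_f = f(L/D)·V²/2g = 0.01921·5229·0.2264 = 22.74 m
Minor: ΣK = 4.45; h_m = ΣK·V²/2g = 1.008 m
Total H_L = 22.74 + 1.008 = 23.74 m

H_L ≈ 23.7 m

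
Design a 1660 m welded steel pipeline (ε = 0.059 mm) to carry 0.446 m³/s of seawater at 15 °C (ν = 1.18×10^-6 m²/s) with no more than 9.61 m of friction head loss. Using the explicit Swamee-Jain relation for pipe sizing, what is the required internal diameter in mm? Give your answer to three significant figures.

Swamee-Jain (Type III): D = 0.66·[ε^1.25·(LQ²/(gh_f))^4.75 + ν·Q^9.4·(L/(gh_f))^5.2]^0.04
LQ²/(gh_f) = 3.503; L/(gh_f) = 17.61
Term 1 = ε^1.25·(…)^4.75 = 0.00199; Term 2 = ν·Q^9.4·(…)^5.2 = 0.00179
D = 0.66·(0.00199 + 0.00179)^0.04 = 0.5280 m = 528 mm
Check: V = 2.04 m/s, Re = 9.11×10^5, f = 0.01378, h_f = 9.16 m ≈ 9.61 m ✓

D ≈ 528 mm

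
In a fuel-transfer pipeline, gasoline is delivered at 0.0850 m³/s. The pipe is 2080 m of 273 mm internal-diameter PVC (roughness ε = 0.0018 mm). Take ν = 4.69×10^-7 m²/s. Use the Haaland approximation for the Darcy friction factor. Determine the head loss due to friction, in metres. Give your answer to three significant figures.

V = 4Q/(πD²) = 4·0.0850/(π·0.273²) = 1.452 m/s
Re = VD/ν = 1.452·0.273/4.69×10^-7 = 8.45×10^5 → turbulent
ε/D = 0.0018/273 = 6.59×10^-6
Haaland: f = 0.01202
h_f = f(L/D)V²/(2g) = 0.01202·(2080/0.273)·1.452²/(2·9.81) = 9.845 m

h_f ≈ 9.85 m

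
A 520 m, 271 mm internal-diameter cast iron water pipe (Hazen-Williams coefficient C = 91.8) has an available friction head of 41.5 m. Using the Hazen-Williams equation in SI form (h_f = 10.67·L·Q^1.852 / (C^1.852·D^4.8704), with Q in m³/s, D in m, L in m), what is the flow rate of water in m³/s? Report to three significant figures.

Q ≈ 0.211 m³/s

Rearranging: Q = [h_f·C^1.852·D^4.8704 / (10.67·L)]^(1/1.852)
Q = [41.5·91.8^1.852·0.271^4.8704 / (10.67·520)]^0.540 = 0.2107 m³/s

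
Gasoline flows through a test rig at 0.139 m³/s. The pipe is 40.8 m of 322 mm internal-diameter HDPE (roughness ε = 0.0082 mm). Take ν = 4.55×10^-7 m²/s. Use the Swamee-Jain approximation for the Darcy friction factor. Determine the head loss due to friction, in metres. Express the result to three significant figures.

V = 4Q/(πD²) = 4·0.139/(π·0.322²) = 1.707 m/s
Re = VD/ν = 1.707·0.322/4.55×10^-7 = 1.21×10^6 → turbulent
ε/D = 0.0082/322 = 2.55×10^-5
Swamee-Jain: f = 0.01191
h_f = f(L/D)V²/(2g) = 0.01191·(40.8/0.322)·1.707²/(2·9.81) = 0.2240 m

h_f ≈ 0.224 m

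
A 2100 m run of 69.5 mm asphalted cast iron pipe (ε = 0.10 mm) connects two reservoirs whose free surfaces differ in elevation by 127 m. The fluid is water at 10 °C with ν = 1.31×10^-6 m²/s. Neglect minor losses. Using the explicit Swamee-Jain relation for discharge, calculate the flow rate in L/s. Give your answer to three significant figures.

Swamee-Jain (Type II): Q = -0.965·√(gD⁵h_f/L)·ln[ε/(3.7D) + √(3.17ν²L/(gD³h_f))]
√(gD⁵h_f/L) = √(9.81·0.0695⁵·127/2100) = 9.808×10^-4
ε/(3.7D) = 3.89×10^-4; √(3.17ν²L/(gD³h_f)) = 1.65×10^-4
Q = -0.965·9.808×10^-4·ln(5.541×10^-4) = 0.007097 m³/s
Check: V = 1.87 m/s, Re = 9.92×10^4, f = 0.02377, h_f = 128 m ≈ 127 m ✓

Q ≈ 7.10 L/s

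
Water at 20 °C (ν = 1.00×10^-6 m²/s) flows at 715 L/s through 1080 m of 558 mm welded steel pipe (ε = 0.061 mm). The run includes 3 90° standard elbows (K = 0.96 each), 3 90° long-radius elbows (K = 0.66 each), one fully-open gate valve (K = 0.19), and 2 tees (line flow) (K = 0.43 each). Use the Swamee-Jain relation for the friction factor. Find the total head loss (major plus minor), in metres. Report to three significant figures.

V = 4Q/(πD²) = 2.924 m/s; V²/2g = 0.4357 m
Re = 1.63×10^6, ε/D = 1.09×10^-4 → f = 0.01319 (Swamee-Jain)
Major: h_f = f(L/D)·V²/2g = 0.01319·1935·0.4357 = 11.12 m
Minor: ΣK = 5.91; h_m = ΣK·V²/2g = 2.575 m
Total H_L = 11.12 + 2.575 = 13.70 m

H_L ≈ 13.7 m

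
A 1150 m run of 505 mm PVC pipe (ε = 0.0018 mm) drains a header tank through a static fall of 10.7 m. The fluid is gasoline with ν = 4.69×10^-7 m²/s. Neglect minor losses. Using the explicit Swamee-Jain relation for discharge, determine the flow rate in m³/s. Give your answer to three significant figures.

Swamee-Jain (Type II): Q = -0.965·√(gD⁵h_f/L)·ln[ε/(3.7D) + √(3.17ν²L/(gD³h_f))]
√(gD⁵h_f/L) = √(9.81·0.505⁵·10.7/1150) = 0.05475
ε/(3.7D) = 9.63×10^-7; √(3.17ν²L/(gD³h_f)) = 7.70×10^-6
Q = -0.965·0.05475·ln(8.665×10^-6) = 0.6159 m³/s
Check: V = 3.07 m/s, Re = 3.31×10^6, f = 0.009771, h_f = 10.7 m ≈ 10.7 m ✓

Q ≈ 0.616 m³/s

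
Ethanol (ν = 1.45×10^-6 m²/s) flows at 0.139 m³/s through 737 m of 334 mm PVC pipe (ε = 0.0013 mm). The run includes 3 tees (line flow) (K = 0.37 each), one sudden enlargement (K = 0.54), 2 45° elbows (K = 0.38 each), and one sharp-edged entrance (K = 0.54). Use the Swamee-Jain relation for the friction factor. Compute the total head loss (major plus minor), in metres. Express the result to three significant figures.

V = 4Q/(πD²) = 1.586 m/s; V²/2g = 0.1283 m
Re = 3.65×10^5, ε/D = 3.89×10^-6 → f = 0.01391 (Swamee-Jain)
Major: h_f = f(L/D)·V²/2g = 0.01391·2207·0.1283 = 3.937 m
Minor: ΣK = 2.95; h_m = ΣK·V²/2g = 0.3784 m
Total H_L = 3.937 + 0.3784 = 4.316 m

H_L ≈ 4.32 m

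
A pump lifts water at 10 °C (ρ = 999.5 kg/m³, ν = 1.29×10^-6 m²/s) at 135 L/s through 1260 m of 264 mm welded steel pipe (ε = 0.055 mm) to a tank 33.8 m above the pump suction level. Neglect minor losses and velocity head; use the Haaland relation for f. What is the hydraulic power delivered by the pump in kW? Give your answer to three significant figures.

V = 4Q/(πD²) = 2.466 m/s; Re = 5.05×10^5; ε/D = 2.08×10^-4; f = 0.01536
h_f = f(L/D)V²/2g = 22.72 m
Total head H = z + h_f = 33.8 + 22.72 = 56.52 m
P_hyd = ρgQH = 999.5·9.81·0.135·56.52 = 74.81 kW

P_hyd ≈ 74.8 kW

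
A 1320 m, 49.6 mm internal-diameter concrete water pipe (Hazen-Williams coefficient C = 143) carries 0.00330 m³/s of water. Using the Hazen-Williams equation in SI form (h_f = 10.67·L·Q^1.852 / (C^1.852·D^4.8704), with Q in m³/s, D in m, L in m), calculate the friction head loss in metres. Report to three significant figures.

h_f ≈ 82.2 m

h_f = 10.67·1320·0.00330^1.852 / (143^1.852·0.0496^4.8704) = 82.20 m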